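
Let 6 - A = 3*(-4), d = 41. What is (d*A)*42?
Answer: 30996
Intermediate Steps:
A = 18 (A = 6 - 3*(-4) = 6 - 1*(-12) = 6 + 12 = 18)
(d*A)*42 = (41*18)*42 = 738*42 = 30996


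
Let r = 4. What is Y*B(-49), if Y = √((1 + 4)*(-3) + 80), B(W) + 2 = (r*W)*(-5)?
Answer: 978*√65 ≈ 7884.9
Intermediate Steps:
B(W) = -2 - 20*W (B(W) = -2 + (4*W)*(-5) = -2 - 20*W)
Y = √65 (Y = √(5*(-3) + 80) = √(-15 + 80) = √65 ≈ 8.0623)
Y*B(-49) = √65*(-2 - 20*(-49)) = √65*(-2 + 980) = √65*978 = 978*√65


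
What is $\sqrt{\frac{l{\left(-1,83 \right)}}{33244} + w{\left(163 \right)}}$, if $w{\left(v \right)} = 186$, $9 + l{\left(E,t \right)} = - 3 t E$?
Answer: $\frac{\sqrt{12848024766}}{8311} \approx 13.638$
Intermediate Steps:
$l{\left(E,t \right)} = -9 - 3 E t$ ($l{\left(E,t \right)} = -9 + - 3 t E = -9 - 3 E t$)
$\sqrt{\frac{l{\left(-1,83 \right)}}{33244} + w{\left(163 \right)}} = \sqrt{\frac{-9 - \left(-3\right) 83}{33244} + 186} = \sqrt{\left(-9 + 249\right) \frac{1}{33244} + 186} = \sqrt{240 \cdot \frac{1}{33244} + 186} = \sqrt{\frac{60}{8311} + 186} = \sqrt{\frac{1545906}{8311}} = \frac{\sqrt{12848024766}}{8311}$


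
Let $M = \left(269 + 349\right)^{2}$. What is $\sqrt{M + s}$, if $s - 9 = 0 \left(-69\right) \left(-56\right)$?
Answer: $3 \sqrt{42437} \approx 618.01$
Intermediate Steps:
$M = 381924$ ($M = 618^{2} = 381924$)
$s = 9$ ($s = 9 + 0 \left(-69\right) \left(-56\right) = 9 + 0 \left(-56\right) = 9 + 0 = 9$)
$\sqrt{M + s} = \sqrt{381924 + 9} = \sqrt{381933} = 3 \sqrt{42437}$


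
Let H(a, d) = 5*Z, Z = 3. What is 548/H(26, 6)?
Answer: 548/15 ≈ 36.533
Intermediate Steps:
H(a, d) = 15 (H(a, d) = 5*3 = 15)
548/H(26, 6) = 548/15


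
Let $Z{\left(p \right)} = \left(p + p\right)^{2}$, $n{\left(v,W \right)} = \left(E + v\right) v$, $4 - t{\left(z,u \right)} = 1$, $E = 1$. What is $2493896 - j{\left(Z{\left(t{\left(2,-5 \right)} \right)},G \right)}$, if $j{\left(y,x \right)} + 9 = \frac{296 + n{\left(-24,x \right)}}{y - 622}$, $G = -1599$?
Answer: $\frac{730714589}{293} \approx 2.4939 \cdot 10^{6}$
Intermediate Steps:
$t{\left(z,u \right)} = 3$ ($t{\left(z,u \right)} = 4 - 1 = 3$)
$n{\left(v,W \right)} = v \left(1 + v\right)$ ($n{\left(v,W \right)} = \left(1 + v\right) v = v \left(1 + v\right)$)
$Z{\left(p \right)} = 4 p^{2}$ ($Z{\left(p \right)} = \left(2 p\right)^{2} = 4 p^{2}$)
$j{\left(y,x \right)} = -9 + \frac{848}{-622 + y}$ ($j{\left(y,x \right)} = -9 + \frac{296 - 24 \left(1 - 24\right)}{y - 622} = -9 + \frac{296 - -552}{-622 + y} = -9 + \frac{296 + 552}{-622 + y} = -9 + \frac{848}{-622 + y}$)
$2493896 - j{\left(Z{\left(t{\left(2,-5 \right)} \right)},G \right)} = 2493896 - \frac{6446 - 9 \cdot 4 \cdot 3^{2}}{-622 + 4 \cdot 3^{2}} = 2493896 - \frac{6446 - 9 \cdot 4 \cdot 9}{-622 + 4 \cdot 9} = 2493896 - \frac{6446 - 324}{-622 + 36} = 2493896 - \frac{6446 - 324}{-586} = 2493896 - \left(- \frac{1}{586}\right) 6122 = 2493896 - - \frac{3061}{293} = 2493896 + \frac{3061}{293} = \frac{730714589}{293}$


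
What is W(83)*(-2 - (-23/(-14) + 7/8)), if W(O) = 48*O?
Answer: -125994/7 ≈ -17999.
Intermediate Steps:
W(83)*(-2 - (-23/(-14) + 7/8)) = (48*83)*(-2 - (-23/(-14) + 7/8)) = 3984*(-2 - (-23*(-1/14) + 7*(⅛))) = 3984*(-2 - (23/14 + 7/8)) = 3984*(-2 - 1*141/56) = 3984*(-2 - 141/56) = 3984*(-253/56) = -125994/7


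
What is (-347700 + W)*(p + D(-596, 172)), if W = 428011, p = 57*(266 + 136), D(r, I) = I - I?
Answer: 1840246254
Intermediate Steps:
D(r, I) = 0
p = 22914 (p = 57*402 = 22914)
(-347700 + W)*(p + D(-596, 172)) = (-347700 + 428011)*(22914 + 0) = 80311*22914 = 1840246254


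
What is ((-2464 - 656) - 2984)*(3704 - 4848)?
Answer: 6982976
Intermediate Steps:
((-2464 - 656) - 2984)*(3704 - 4848) = (-3120 - 2984)*(-1144) = -6104*(-1144) = 6982976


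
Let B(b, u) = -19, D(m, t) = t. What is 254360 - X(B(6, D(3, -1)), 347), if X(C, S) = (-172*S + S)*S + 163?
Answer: 20844136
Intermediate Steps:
X(C, S) = 163 - 171*S**2 (X(C, S) = (-171*S)*S + 163 = -171*S**2 + 163 = 163 - 171*S**2)
254360 - X(B(6, D(3, -1)), 347) = 254360 - (163 - 171*347**2) = 254360 - (163 - 171*120409) = 254360 - (163 - 20589939) = 254360 - 1*(-20589776) = 254360 + 20589776 = 20844136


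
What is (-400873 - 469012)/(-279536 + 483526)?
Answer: -173977/40798 ≈ -4.2644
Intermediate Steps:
(-400873 - 469012)/(-279536 + 483526) = -869885/203990 = -869885*1/203990 = -173977/40798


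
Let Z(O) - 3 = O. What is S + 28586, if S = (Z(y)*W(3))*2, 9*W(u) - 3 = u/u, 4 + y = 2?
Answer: 257282/9 ≈ 28587.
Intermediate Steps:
y = -2 (y = -4 + 2 = -2)
Z(O) = 3 + O
W(u) = 4/9 (W(u) = 1/3 + (u/u)/9 = 1/3 + (1/9)*1 = 1/3 + 1/9 = 4/9)
S = 8/9 (S = ((3 - 2)*(4/9))*2 = (1*(4/9))*2 = (4/9)*2 = 8/9 ≈ 0.88889)
S + 28586 = 8/9 + 28586 = 257282/9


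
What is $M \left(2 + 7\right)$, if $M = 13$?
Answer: $117$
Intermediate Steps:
$M \left(2 + 7\right) = 13 \left(2 + 7\right) = 13 \cdot 9 = 117$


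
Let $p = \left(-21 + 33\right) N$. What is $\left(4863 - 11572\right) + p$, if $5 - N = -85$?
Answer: $-5629$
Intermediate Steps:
$N = 90$ ($N = 5 - -85 = 5 + 85 = 90$)
$p = 1080$ ($p = \left(-21 + 33\right) 90 = 12 \cdot 90 = 1080$)
$\left(4863 - 11572\right) + p = \left(4863 - 11572\right) + 1080 = -6709 + 1080 = -5629$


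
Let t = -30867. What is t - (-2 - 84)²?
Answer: -38263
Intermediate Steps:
t - (-2 - 84)² = -30867 - (-2 - 84)² = -30867 - 1*(-86)² = -30867 - 1*7396 = -30867 - 7396 = -38263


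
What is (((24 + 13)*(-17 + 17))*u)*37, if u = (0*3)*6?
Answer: 0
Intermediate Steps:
u = 0 (u = 0*6 = 0)
(((24 + 13)*(-17 + 17))*u)*37 = (((24 + 13)*(-17 + 17))*0)*37 = ((37*0)*0)*37 = (0*0)*37 = 0*37 = 0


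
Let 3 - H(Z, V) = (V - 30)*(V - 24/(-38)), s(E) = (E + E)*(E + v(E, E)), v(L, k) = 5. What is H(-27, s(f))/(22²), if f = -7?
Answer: 1145/9196 ≈ 0.12451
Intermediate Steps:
s(E) = 2*E*(5 + E) (s(E) = (E + E)*(E + 5) = (2*E)*(5 + E) = 2*E*(5 + E))
H(Z, V) = 3 - (-30 + V)*(12/19 + V) (H(Z, V) = 3 - (V - 30)*(V - 24/(-38)) = 3 - (-30 + V)*(V - 24*(-1/38)) = 3 - (-30 + V)*(V + 12/19) = 3 - (-30 + V)*(12/19 + V))
H(-27, s(f))/(22²) = (417/19 - (2*(-7)*(5 - 7))² + 558*(2*(-7)*(5 - 7))/19)/(22²) = (417/19 - (2*(-7)*(-2))² + 558*(2*(-7)*(-2))/19)/484 = (417/19 - 1*28² + (558/19)*28)*(1/484) = (417/19 - 1*784 + 15624/19)*(1/484) = (417/19 - 784 + 15624/19)*(1/484) = (1145/19)*(1/484) = 1145/9196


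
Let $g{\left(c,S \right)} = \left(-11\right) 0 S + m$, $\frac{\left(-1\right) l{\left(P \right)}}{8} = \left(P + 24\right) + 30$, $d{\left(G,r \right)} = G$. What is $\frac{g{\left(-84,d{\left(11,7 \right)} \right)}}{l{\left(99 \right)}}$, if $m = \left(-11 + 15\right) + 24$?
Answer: $- \frac{7}{306} \approx -0.022876$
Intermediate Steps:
$l{\left(P \right)} = -432 - 8 P$ ($l{\left(P \right)} = - 8 \left(\left(P + 24\right) + 30\right) = - 8 \left(\left(24 + P\right) + 30\right) = - 8 \left(54 + P\right) = -432 - 8 P$)
$m = 28$ ($m = 4 + 24 = 28$)
$g{\left(c,S \right)} = 28$ ($g{\left(c,S \right)} = \left(-11\right) 0 S + 28 = 0 S + 28 = 0 + 28 = 28$)
$\frac{g{\left(-84,d{\left(11,7 \right)} \right)}}{l{\left(99 \right)}} = \frac{28}{-432 - 792} = \frac{28}{-1224} = 28 \left(- \frac{1}{1224}\right) = - \frac{7}{306}$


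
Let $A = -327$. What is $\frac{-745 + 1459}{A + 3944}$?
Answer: $\frac{714}{3617} \approx 0.1974$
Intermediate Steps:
$\frac{-745 + 1459}{A + 3944} = \frac{-745 + 1459}{-327 + 3944} = \frac{714}{3617}$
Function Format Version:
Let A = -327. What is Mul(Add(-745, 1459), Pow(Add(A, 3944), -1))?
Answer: Rational(714, 3617) ≈ 0.19740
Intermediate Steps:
Mul(Add(-745, 1459), Pow(Add(A, 3944), -1)) = Mul(Add(-745, 1459), Pow(Add(-327, 3944), -1)) = Mul(714, Pow(3617, -1)) = Mul(714, Rational(1, 3617)) = Rational(714, 3617)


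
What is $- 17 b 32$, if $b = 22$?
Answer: $-11968$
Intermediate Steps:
$- 17 b 32 = \left(-17\right) 22 \cdot 32 = \left(-374\right) 32 = -11968$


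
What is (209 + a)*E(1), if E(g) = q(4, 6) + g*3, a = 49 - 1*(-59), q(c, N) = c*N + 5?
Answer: 10144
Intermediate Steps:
q(c, N) = 5 + N*c (q(c, N) = N*c + 5 = 5 + N*c)
a = 108 (a = 49 + 59 = 108)
E(g) = 29 + 3*g (E(g) = (5 + 6*4) + g*3 = (5 + 24) + 3*g = 29 + 3*g)
(209 + a)*E(1) = (209 + 108)*(29 + 3*1) = 317*(29 + 3) = 317*32 = 10144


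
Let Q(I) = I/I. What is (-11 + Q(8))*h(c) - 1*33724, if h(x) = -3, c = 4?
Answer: -33694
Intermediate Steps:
Q(I) = 1
(-11 + Q(8))*h(c) - 1*33724 = (-11 + 1)*(-3) - 1*33724 = -10*(-3) - 33724 = 30 - 33724 = -33694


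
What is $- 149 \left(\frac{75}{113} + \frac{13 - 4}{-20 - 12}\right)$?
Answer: $- \frac{206067}{3616} \approx -56.988$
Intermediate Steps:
$- 149 \left(\frac{75}{113} + \frac{13 - 4}{-20 - 12}\right) = - 149 \left(75 \cdot \frac{1}{113} + \frac{9}{-32}\right) = - 149 \left(\frac{75}{113} + 9 \left(- \frac{1}{32}\right)\right) = - 149 \left(\frac{75}{113} - \frac{9}{32}\right) = \left(-149\right) \frac{1383}{3616} = - \frac{206067}{3616}$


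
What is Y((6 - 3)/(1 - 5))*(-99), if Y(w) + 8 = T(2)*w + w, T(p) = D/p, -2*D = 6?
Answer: 6039/8 ≈ 754.88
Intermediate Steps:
D = -3 (D = -½*6 = -3)
T(p) = -3/p
Y(w) = -8 - w/2 (Y(w) = -8 + ((-3/2)*w + w) = -8 + ((-3*½)*w + w) = -8 + (-3*w/2 + w) = -8 - w/2)
Y((6 - 3)/(1 - 5))*(-99) = (-8 - (6 - 3)/(2*(1 - 5)))*(-99) = (-8 - 3/(2*(-4)))*(-99) = (-8 - 3*(-1)/(2*4))*(-99) = (-8 - ½*(-¾))*(-99) = (-8 + 3/8)*(-99) = -61/8*(-99) = 6039/8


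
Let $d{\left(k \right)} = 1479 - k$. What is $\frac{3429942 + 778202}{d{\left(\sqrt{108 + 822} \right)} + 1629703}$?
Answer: $\frac{3432124373104}{1330377358097} + \frac{2104072 \sqrt{930}}{1330377358097} \approx 2.5799$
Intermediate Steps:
$\frac{3429942 + 778202}{d{\left(\sqrt{108 + 822} \right)} + 1629703} = \frac{3429942 + 778202}{\left(1479 - \sqrt{108 + 822}\right) + 1629703} = \frac{4208144}{\left(1479 - \sqrt{930}\right) + 1629703} = \frac{4208144}{1631182 - \sqrt{930}}$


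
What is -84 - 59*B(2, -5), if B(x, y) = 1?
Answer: -143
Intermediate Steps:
-84 - 59*B(2, -5) = -84 - 59*1 = -84 - 59 = -143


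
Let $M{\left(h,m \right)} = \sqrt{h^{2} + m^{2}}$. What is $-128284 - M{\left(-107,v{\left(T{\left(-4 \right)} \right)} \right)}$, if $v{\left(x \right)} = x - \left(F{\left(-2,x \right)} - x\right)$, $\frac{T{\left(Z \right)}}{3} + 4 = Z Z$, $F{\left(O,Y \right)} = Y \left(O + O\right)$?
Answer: $-128284 - \sqrt{58105} \approx -1.2853 \cdot 10^{5}$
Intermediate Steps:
$F{\left(O,Y \right)} = 2 O Y$ ($F{\left(O,Y \right)} = Y 2 O = 2 O Y$)
$T{\left(Z \right)} = -12 + 3 Z^{2}$ ($T{\left(Z \right)} = -12 + 3 Z Z = -12 + 3 Z^{2}$)
$v{\left(x \right)} = 6 x$ ($v{\left(x \right)} = x - \left(2 \left(-2\right) x - x\right) = x - \left(- 4 x - x\right) = x - - 5 x = x + 5 x = 6 x$)
$-128284 - M{\left(-107,v{\left(T{\left(-4 \right)} \right)} \right)} = -128284 - \sqrt{\left(-107\right)^{2} + \left(6 \left(-12 + 3 \left(-4\right)^{2}\right)\right)^{2}} = -128284 - \sqrt{11449 + \left(6 \left(-12 + 3 \cdot 16\right)\right)^{2}} = -128284 - \sqrt{11449 + \left(6 \left(-12 + 48\right)\right)^{2}} = -128284 - \sqrt{11449 + \left(6 \cdot 36\right)^{2}} = -128284 - \sqrt{11449 + 216^{2}} = -128284 - \sqrt{11449 + 46656} = -128284 - \sqrt{58105}$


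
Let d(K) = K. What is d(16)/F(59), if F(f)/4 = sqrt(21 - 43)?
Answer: -2*I*sqrt(22)/11 ≈ -0.8528*I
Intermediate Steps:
F(f) = 4*I*sqrt(22) (F(f) = 4*sqrt(21 - 43) = 4*sqrt(-22) = 4*(I*sqrt(22)) = 4*I*sqrt(22))
d(16)/F(59) = 16/((4*I*sqrt(22))) = 16*(-I*sqrt(22)/88) = -2*I*sqrt(22)/11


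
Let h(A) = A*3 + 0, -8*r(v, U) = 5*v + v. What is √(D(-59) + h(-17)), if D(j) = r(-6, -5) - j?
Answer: 5*√2/2 ≈ 3.5355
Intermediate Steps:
r(v, U) = -3*v/4 (r(v, U) = -(5*v + v)/8 = -3*v/4)
D(j) = 9/2 - j (D(j) = -¾*(-6) - j = 9/2 - j)
h(A) = 3*A (h(A) = 3*A + 0 = 3*A)
√(D(-59) + h(-17)) = √((9/2 - 1*(-59)) + 3*(-17)) = √((9/2 + 59) - 51) = √(127/2 - 51) = √(25/2) = 5*√2/2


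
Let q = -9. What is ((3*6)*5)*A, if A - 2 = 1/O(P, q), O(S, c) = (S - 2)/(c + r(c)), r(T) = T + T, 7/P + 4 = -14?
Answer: 51480/43 ≈ 1197.2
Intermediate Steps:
P = -7/18 (P = 7/(-4 - 14) = 7/(-18) = 7*(-1/18) = -7/18 ≈ -0.38889)
r(T) = 2*T
O(S, c) = (-2 + S)/(3*c) (O(S, c) = (S - 2)/(c + 2*c) = (-2 + S)/((3*c)) = (-2 + S)*(1/(3*c)) = (-2 + S)/(3*c))
A = 572/43 (A = 2 + 1/((⅓)*(-2 - 7/18)/(-9)) = 2 + 1/((⅓)*(-⅑)*(-43/18)) = 2 + 1/(43/486) = 2 + 486/43 = 572/43 ≈ 13.302)
((3*6)*5)*A = ((3*6)*5)*(572/43) = (18*5)*(572/43) = 90*(572/43) = 51480/43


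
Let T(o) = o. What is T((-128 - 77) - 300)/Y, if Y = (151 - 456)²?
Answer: -101/18605 ≈ -0.0054286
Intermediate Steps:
Y = 93025 (Y = (-305)² = 93025)
T((-128 - 77) - 300)/Y = ((-128 - 77) - 300)/93025 = (-205 - 300)*(1/93025) = -505*1/93025 = -101/18605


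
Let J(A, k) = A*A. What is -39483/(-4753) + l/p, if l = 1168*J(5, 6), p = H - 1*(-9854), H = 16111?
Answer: 232792739/24682329 ≈ 9.4315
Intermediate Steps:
p = 25965 (p = 16111 - 1*(-9854) = 16111 + 9854 = 25965)
J(A, k) = A²
l = 29200 (l = 1168*5² = 1168*25 = 29200)
-39483/(-4753) + l/p = -39483/(-4753) + 29200/25965 = -39483*(-1/4753) + 29200*(1/25965) = 39483/4753 + 5840/5193 = 232792739/24682329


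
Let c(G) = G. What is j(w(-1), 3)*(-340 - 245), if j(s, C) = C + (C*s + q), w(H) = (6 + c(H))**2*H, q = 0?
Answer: 42120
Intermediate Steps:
w(H) = H*(6 + H)**2 (w(H) = (6 + H)**2*H = H*(6 + H)**2)
j(s, C) = C + C*s (j(s, C) = C + (C*s + 0) = C + C*s)
j(w(-1), 3)*(-340 - 245) = (3*(1 - (6 - 1)**2))*(-340 - 245) = (3*(1 - 1*5**2))*(-585) = (3*(1 - 1*25))*(-585) = (3*(1 - 25))*(-585) = (3*(-24))*(-585) = -72*(-585) = 42120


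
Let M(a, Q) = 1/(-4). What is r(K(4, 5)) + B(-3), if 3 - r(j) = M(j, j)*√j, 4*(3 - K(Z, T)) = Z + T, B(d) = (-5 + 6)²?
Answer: 4 + √3/8 ≈ 4.2165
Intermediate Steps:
M(a, Q) = -¼
B(d) = 1 (B(d) = 1² = 1)
K(Z, T) = 3 - T/4 - Z/4 (K(Z, T) = 3 - (Z + T)/4 = 3 - (T + Z)/4 = 3 + (-T/4 - Z/4) = 3 - T/4 - Z/4)
r(j) = 3 + √j/4 (r(j) = 3 - (-1)*√j/4 = 3 + √j/4)
r(K(4, 5)) + B(-3) = (3 + √(3 - ¼*5 - ¼*4)/4) + 1 = (3 + √(3 - 5/4 - 1)/4) + 1 = (3 + √(¾)/4) + 1 = (3 + (√3/2)/4) + 1 = (3 + √3/8) + 1 = 4 + √3/8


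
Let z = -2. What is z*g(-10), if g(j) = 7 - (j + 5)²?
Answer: 36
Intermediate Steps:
g(j) = 7 - (5 + j)²
z*g(-10) = -2*(7 - (5 - 10)²) = -2*(7 - 1*(-5)²) = -2*(7 - 1*25) = -2*(7 - 25) = -2*(-18) = 36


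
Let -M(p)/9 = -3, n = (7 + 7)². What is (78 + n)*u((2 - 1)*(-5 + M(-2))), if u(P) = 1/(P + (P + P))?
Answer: 137/33 ≈ 4.1515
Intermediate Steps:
n = 196 (n = 14² = 196)
M(p) = 27 (M(p) = -9*(-3) = 27)
u(P) = 1/(3*P) (u(P) = 1/(P + 2*P) = 1/(3*P))
(78 + n)*u((2 - 1)*(-5 + M(-2))) = (78 + 196)*(1/(3*(((2 - 1)*(-5 + 27))))) = 274*(1/(3*((1*22)))) = 274*((⅓)/22) = 274*((⅓)*(1/22)) = 274*(1/66) = 137/33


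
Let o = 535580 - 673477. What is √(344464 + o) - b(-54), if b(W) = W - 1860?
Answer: 1914 + √206567 ≈ 2368.5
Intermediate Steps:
b(W) = -1860 + W
o = -137897
√(344464 + o) - b(-54) = √(344464 - 137897) - (-1860 - 54) = √206567 - 1*(-1914) = √206567 + 1914 = 1914 + √206567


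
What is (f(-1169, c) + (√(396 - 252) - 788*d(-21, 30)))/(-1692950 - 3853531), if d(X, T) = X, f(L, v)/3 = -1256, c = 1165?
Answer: -4264/1848827 ≈ -0.0023063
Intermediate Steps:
f(L, v) = -3768 (f(L, v) = 3*(-1256) = -3768)
(f(-1169, c) + (√(396 - 252) - 788*d(-21, 30)))/(-1692950 - 3853531) = (-3768 + (√(396 - 252) - 788*(-21)))/(-1692950 - 3853531) = (-3768 + (√144 + 16548))/(-5546481) = (-3768 + (12 + 16548))*(-1/5546481) = (-3768 + 16560)*(-1/5546481) = 12792*(-1/5546481) = -4264/1848827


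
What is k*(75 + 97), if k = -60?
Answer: -10320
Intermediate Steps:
k*(75 + 97) = -60*(75 + 97) = -60*172 = -10320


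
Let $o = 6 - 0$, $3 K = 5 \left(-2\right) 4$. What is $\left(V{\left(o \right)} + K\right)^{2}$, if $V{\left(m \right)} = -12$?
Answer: $\frac{5776}{9} \approx 641.78$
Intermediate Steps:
$K = - \frac{40}{3}$ ($K = \frac{5 \left(-2\right) 4}{3} = \frac{\left(-10\right) 4}{3} = \frac{1}{3} \left(-40\right) = - \frac{40}{3} \approx -13.333$)
$o = 6$ ($o = 6 + 0 = 6$)
$\left(V{\left(o \right)} + K\right)^{2} = \left(-12 - \frac{40}{3}\right)^{2} = \left(- \frac{76}{3}\right)^{2} = \frac{5776}{9}$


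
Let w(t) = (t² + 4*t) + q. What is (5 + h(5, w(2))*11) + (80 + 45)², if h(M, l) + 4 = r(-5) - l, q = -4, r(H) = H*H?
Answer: 15773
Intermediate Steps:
r(H) = H²
w(t) = -4 + t² + 4*t (w(t) = (t² + 4*t) - 4 = -4 + t² + 4*t)
h(M, l) = 21 - l (h(M, l) = -4 + ((-5)² - l) = -4 + (25 - l) = 21 - l)
(5 + h(5, w(2))*11) + (80 + 45)² = (5 + (21 - (-4 + 2² + 4*2))*11) + (80 + 45)² = (5 + (21 - (-4 + 4 + 8))*11) + 125² = (5 + (21 - 1*8)*11) + 15625 = (5 + (21 - 8)*11) + 15625 = (5 + 13*11) + 15625 = (5 + 143) + 15625 = 148 + 15625 = 15773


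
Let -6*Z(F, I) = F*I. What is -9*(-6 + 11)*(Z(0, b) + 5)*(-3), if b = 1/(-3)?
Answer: 675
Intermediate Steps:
b = -1/3 ≈ -0.33333
Z(F, I) = -F*I/6
-9*(-6 + 11)*(Z(0, b) + 5)*(-3) = -9*(-6 + 11)*(-1/6*0*(-1/3) + 5)*(-3) = -45*(0 + 5)*(-3) = -45*5*(-3) = -9*25*(-3) = -225*(-3) = 675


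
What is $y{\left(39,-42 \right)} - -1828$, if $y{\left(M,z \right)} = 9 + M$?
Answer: $1876$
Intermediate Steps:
$y{\left(39,-42 \right)} - -1828 = \left(9 + 39\right) - -1828 = 48 + 1828 = 1876$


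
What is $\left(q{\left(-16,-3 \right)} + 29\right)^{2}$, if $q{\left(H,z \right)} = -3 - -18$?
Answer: $1936$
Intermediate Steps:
$q{\left(H,z \right)} = 15$ ($q{\left(H,z \right)} = -3 + 18 = 15$)
$\left(q{\left(-16,-3 \right)} + 29\right)^{2} = \left(15 + 29\right)^{2} = 44^{2} = 1936$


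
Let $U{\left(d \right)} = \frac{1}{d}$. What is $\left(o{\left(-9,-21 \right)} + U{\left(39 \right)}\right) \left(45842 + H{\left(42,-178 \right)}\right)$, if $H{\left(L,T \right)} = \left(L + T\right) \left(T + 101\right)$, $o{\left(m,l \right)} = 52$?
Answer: $\frac{114261106}{39} \approx 2.9298 \cdot 10^{6}$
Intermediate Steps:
$H{\left(L,T \right)} = \left(101 + T\right) \left(L + T\right)$ ($H{\left(L,T \right)} = \left(L + T\right) \left(101 + T\right) = \left(101 + T\right) \left(L + T\right)$)
$\left(o{\left(-9,-21 \right)} + U{\left(39 \right)}\right) \left(45842 + H{\left(42,-178 \right)}\right) = \left(52 + \frac{1}{39}\right) \left(45842 + \left(\left(-178\right)^{2} + 101 \cdot 42 + 101 \left(-178\right) + 42 \left(-178\right)\right)\right) = \left(52 + \frac{1}{39}\right) \left(45842 + \left(31684 + 4242 - 17978 - 7476\right)\right) = \frac{2029 \left(45842 + 10472\right)}{39} = \frac{2029}{39} \cdot 56314 = \frac{114261106}{39}$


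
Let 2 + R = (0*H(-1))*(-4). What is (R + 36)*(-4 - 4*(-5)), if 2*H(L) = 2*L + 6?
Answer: 544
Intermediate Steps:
H(L) = 3 + L (H(L) = (2*L + 6)/2 = (6 + 2*L)/2 = 3 + L)
R = -2 (R = -2 + (0*(3 - 1))*(-4) = -2 + (0*2)*(-4) = -2 + 0*(-4) = -2 + 0 = -2)
(R + 36)*(-4 - 4*(-5)) = (-2 + 36)*(-4 - 4*(-5)) = 34*(-4 + 20) = 34*16 = 544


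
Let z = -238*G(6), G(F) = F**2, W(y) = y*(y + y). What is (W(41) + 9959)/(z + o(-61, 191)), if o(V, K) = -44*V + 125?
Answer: -13321/5759 ≈ -2.3131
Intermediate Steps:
o(V, K) = 125 - 44*V
W(y) = 2*y**2 (W(y) = y*(2*y) = 2*y**2)
z = -8568 (z = -238*6**2 = -238*36 = -8568)
(W(41) + 9959)/(z + o(-61, 191)) = (2*41**2 + 9959)/(-8568 + (125 - 44*(-61))) = (2*1681 + 9959)/(-8568 + (125 + 2684)) = (3362 + 9959)/(-8568 + 2809) = 13321/(-5759) = 13321*(-1/5759) = -13321/5759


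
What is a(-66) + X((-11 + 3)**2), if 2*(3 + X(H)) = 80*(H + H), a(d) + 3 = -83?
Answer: 5031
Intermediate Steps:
a(d) = -86 (a(d) = -3 - 83 = -86)
X(H) = -3 + 80*H (X(H) = -3 + (80*(H + H))/2 = -3 + (80*(2*H))/2 = -3 + (160*H)/2 = -3 + 80*H)
a(-66) + X((-11 + 3)**2) = -86 + (-3 + 80*(-11 + 3)**2) = -86 + (-3 + 80*(-8)**2) = -86 + (-3 + 80*64) = -86 + (-3 + 5120) = -86 + 5117 = 5031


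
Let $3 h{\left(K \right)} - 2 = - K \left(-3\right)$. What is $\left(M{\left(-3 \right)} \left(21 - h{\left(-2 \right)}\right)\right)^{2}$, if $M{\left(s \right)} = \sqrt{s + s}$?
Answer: $- \frac{8978}{3} \approx -2992.7$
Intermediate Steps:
$h{\left(K \right)} = \frac{2}{3} + K$ ($h{\left(K \right)} = \frac{2}{3} + \frac{- K \left(-3\right)}{3} = \frac{2}{3} + \frac{3 K}{3} = \frac{2}{3} + K$)
$M{\left(s \right)} = \sqrt{2} \sqrt{s}$ ($M{\left(s \right)} = \sqrt{2 s} = \sqrt{2} \sqrt{s}$)
$\left(M{\left(-3 \right)} \left(21 - h{\left(-2 \right)}\right)\right)^{2} = \left(\sqrt{2} \sqrt{-3} \left(21 - \left(\frac{2}{3} - 2\right)\right)\right)^{2} = \left(\sqrt{2} i \sqrt{3} \left(21 - - \frac{4}{3}\right)\right)^{2} = \left(i \sqrt{6} \left(21 + \frac{4}{3}\right)\right)^{2} = \left(i \sqrt{6} \cdot \frac{67}{3}\right)^{2} = \left(\frac{67 i \sqrt{6}}{3}\right)^{2} = - \frac{8978}{3}$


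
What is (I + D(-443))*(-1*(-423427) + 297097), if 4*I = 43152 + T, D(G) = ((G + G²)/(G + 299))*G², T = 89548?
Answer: -3460492542479357/18 ≈ -1.9225e+14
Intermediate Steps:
D(G) = G²*(G + G²)/(299 + G) (D(G) = ((G + G²)/(299 + G))*G² = G²*(G + G²)/(299 + G))
I = 33175 (I = (43152 + 89548)/4 = (¼)*132700 = 33175)
(I + D(-443))*(-1*(-423427) + 297097) = (33175 + (-443)³*(1 - 443)/(299 - 443))*(-1*(-423427) + 297097) = (33175 - 86938307*(-442)/(-144))*(423427 + 297097) = (33175 - 86938307*(-1/144)*(-442))*720524 = (33175 - 19213365847/72)*720524 = -19210977247/72*720524 = -3460492542479357/18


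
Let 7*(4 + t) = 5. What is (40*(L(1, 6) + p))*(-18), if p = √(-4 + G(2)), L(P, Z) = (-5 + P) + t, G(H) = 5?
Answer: 31680/7 ≈ 4525.7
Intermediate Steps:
t = -23/7 (t = -4 + (⅐)*5 = -4 + 5/7 = -23/7 ≈ -3.2857)
L(P, Z) = -58/7 + P (L(P, Z) = (-5 + P) - 23/7 = -58/7 + P)
p = 1 (p = √(-4 + 5) = √1 = 1)
(40*(L(1, 6) + p))*(-18) = (40*((-58/7 + 1) + 1))*(-18) = (40*(-51/7 + 1))*(-18) = (40*(-44/7))*(-18) = -1760/7*(-18) = 31680/7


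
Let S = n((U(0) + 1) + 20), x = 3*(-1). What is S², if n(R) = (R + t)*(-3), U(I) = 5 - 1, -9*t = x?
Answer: 5776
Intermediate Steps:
x = -3
t = ⅓ (t = -⅑*(-3) = ⅓ ≈ 0.33333)
U(I) = 4
n(R) = -1 - 3*R (n(R) = (R + ⅓)*(-3) = (⅓ + R)*(-3) = -1 - 3*R)
S = -76 (S = -1 - 3*((4 + 1) + 20) = -1 - 3*(5 + 20) = -1 - 3*25 = -1 - 75 = -76)
S² = (-76)² = 5776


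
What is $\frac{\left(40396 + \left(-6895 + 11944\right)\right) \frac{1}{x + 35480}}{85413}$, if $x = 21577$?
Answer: $\frac{45445}{4873409541} \approx 9.3251 \cdot 10^{-6}$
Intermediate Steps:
$\frac{\left(40396 + \left(-6895 + 11944\right)\right) \frac{1}{x + 35480}}{85413} = \frac{\left(40396 + \left(-6895 + 11944\right)\right) \frac{1}{21577 + 35480}}{85413} = \frac{40396 + 5049}{57057} \cdot \frac{1}{85413} = 45445 \cdot \frac{1}{57057} \cdot \frac{1}{85413} = \frac{45445}{57057} \cdot \frac{1}{85413} = \frac{45445}{4873409541}$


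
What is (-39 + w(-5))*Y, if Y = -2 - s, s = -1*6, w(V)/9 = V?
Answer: -336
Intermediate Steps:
w(V) = 9*V
s = -6
Y = 4 (Y = -2 - 1*(-6) = -2 + 6 = 4)
(-39 + w(-5))*Y = (-39 + 9*(-5))*4 = (-39 - 45)*4 = -84*4 = -336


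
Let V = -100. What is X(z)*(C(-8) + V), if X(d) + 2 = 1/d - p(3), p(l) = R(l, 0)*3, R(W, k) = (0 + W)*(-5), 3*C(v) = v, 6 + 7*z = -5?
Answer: -13048/3 ≈ -4349.3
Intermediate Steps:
z = -11/7 (z = -6/7 + (⅐)*(-5) = -6/7 - 5/7 = -11/7 ≈ -1.5714)
C(v) = v/3
R(W, k) = -5*W (R(W, k) = W*(-5) = -5*W)
p(l) = -15*l (p(l) = -5*l*3 = -15*l)
X(d) = 43 + 1/d (X(d) = -2 + (1/d - (-15)*3) = -2 + (1/d - 1*(-45)) = -2 + (1/d + 45) = -2 + (45 + 1/d) = 43 + 1/d)
X(z)*(C(-8) + V) = (43 + 1/(-11/7))*((⅓)*(-8) - 100) = (43 - 7/11)*(-8/3 - 100) = (466/11)*(-308/3) = -13048/3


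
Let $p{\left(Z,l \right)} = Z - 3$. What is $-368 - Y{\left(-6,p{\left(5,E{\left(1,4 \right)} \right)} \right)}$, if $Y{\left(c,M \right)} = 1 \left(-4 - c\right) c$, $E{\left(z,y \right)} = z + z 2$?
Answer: $-356$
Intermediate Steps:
$E{\left(z,y \right)} = 3 z$ ($E{\left(z,y \right)} = z + 2 z = 3 z$)
$p{\left(Z,l \right)} = -3 + Z$
$Y{\left(c,M \right)} = c \left(-4 - c\right)$ ($Y{\left(c,M \right)} = \left(-4 - c\right) c = c \left(-4 - c\right)$)
$-368 - Y{\left(-6,p{\left(5,E{\left(1,4 \right)} \right)} \right)} = -368 - \left(-1\right) \left(-6\right) \left(4 - 6\right) = -368 - \left(-1\right) \left(-6\right) \left(-2\right) = -368 - -12 = -368 + 12 = -356$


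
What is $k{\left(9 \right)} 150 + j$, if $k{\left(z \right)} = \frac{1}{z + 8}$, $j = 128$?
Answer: $\frac{2326}{17} \approx 136.82$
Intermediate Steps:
$k{\left(z \right)} = \frac{1}{8 + z}$
$k{\left(9 \right)} 150 + j = \frac{1}{8 + 9} \cdot 150 + 128 = \frac{1}{17} \cdot 150 + 128 = \frac{150}{17} + 128 = \frac{2326}{17}$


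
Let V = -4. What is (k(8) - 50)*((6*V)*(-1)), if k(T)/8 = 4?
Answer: -432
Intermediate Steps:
k(T) = 32 (k(T) = 8*4 = 32)
(k(8) - 50)*((6*V)*(-1)) = (32 - 50)*((6*(-4))*(-1)) = -(-432)*(-1) = -18*24 = -432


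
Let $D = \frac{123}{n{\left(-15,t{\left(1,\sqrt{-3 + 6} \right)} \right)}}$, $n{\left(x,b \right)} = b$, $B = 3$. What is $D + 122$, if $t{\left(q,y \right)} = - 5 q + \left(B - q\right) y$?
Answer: $\frac{971}{13} - \frac{246 \sqrt{3}}{13} \approx 41.917$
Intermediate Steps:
$t{\left(q,y \right)} = - 5 q + y \left(3 - q\right)$ ($t{\left(q,y \right)} = - 5 q + \left(3 - q\right) y = - 5 q + y \left(3 - q\right)$)
$D = \frac{123}{-5 + 2 \sqrt{3}}$ ($D = \frac{123}{\left(-5\right) 1 + 3 \sqrt{-3 + 6} - 1 \sqrt{-3 + 6}} = \frac{123}{-5 + 3 \sqrt{3} - 1 \sqrt{3}} = \frac{123}{-5 + 3 \sqrt{3} - \sqrt{3}} = \frac{123}{-5 + 2 \sqrt{3}} \approx -80.083$)
$D + 122 = \left(- \frac{615}{13} - \frac{246 \sqrt{3}}{13}\right) + 122 = \frac{971}{13} - \frac{246 \sqrt{3}}{13}$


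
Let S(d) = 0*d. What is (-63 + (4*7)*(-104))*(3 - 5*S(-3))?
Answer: -8925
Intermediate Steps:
S(d) = 0
(-63 + (4*7)*(-104))*(3 - 5*S(-3)) = (-63 + (4*7)*(-104))*(3 - 5*0) = (-63 + 28*(-104))*(3 + 0) = (-63 - 2912)*3 = -2975*3 = -8925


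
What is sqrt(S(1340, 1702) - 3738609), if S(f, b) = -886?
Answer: I*sqrt(3739495) ≈ 1933.8*I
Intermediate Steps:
sqrt(S(1340, 1702) - 3738609) = sqrt(-886 - 3738609) = sqrt(-3739495) = I*sqrt(3739495)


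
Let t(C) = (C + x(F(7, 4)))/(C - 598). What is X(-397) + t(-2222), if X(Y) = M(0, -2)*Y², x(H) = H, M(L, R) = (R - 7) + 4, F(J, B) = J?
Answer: -444456937/564 ≈ -7.8804e+5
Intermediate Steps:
M(L, R) = -3 + R (M(L, R) = (-7 + R) + 4 = -3 + R)
t(C) = (7 + C)/(-598 + C) (t(C) = (C + 7)/(C - 598) = (7 + C)/(-598 + C))
X(Y) = -5*Y² (X(Y) = (-3 - 2)*Y² = -5*Y²)
X(-397) + t(-2222) = -5*(-397)² + (7 - 2222)/(-598 - 2222) = -5*157609 - 2215/(-2820) = -788045 - 1/2820*(-2215) = -788045 + 443/564 = -444456937/564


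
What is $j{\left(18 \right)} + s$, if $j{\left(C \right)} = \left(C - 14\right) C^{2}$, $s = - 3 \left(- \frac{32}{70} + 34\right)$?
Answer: $\frac{41838}{35} \approx 1195.4$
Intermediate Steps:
$s = - \frac{3522}{35}$ ($s = - 3 \left(\left(-32\right) \frac{1}{70} + 34\right) = - 3 \left(- \frac{16}{35} + 34\right) = \left(-3\right) \frac{1174}{35} = - \frac{3522}{35} \approx -100.63$)
$j{\left(C \right)} = C^{2} \left(-14 + C\right)$ ($j{\left(C \right)} = \left(-14 + C\right) C^{2} = C^{2} \left(-14 + C\right)$)
$j{\left(18 \right)} + s = 18^{2} \left(-14 + 18\right) - \frac{3522}{35} = 324 \cdot 4 - \frac{3522}{35} = 1296 - \frac{3522}{35} = \frac{41838}{35}$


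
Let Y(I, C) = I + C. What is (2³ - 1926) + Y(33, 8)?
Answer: -1877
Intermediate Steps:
Y(I, C) = C + I
(2³ - 1926) + Y(33, 8) = (2³ - 1926) + (8 + 33) = (8 - 1926) + 41 = -1918 + 41 = -1877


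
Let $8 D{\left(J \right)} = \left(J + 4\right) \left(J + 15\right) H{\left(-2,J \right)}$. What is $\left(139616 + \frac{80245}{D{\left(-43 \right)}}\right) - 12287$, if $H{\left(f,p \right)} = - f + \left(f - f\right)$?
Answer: $\frac{34841062}{273} \approx 1.2762 \cdot 10^{5}$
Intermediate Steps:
$H{\left(f,p \right)} = - f$ ($H{\left(f,p \right)} = - f + 0 = - f$)
$D{\left(J \right)} = \frac{\left(4 + J\right) \left(15 + J\right)}{4}$ ($D{\left(J \right)} = \frac{\left(J + 4\right) \left(J + 15\right) \left(\left(-1\right) \left(-2\right)\right)}{8} = \frac{\left(4 + J\right) \left(15 + J\right) 2}{8} = \frac{2 \left(4 + J\right) \left(15 + J\right)}{8} = \frac{\left(4 + J\right) \left(15 + J\right)}{4}$)
$\left(139616 + \frac{80245}{D{\left(-43 \right)}}\right) - 12287 = \left(139616 + \frac{80245}{15 + \frac{\left(-43\right)^{2}}{4} + \frac{19}{4} \left(-43\right)}\right) - 12287 = \left(139616 + \frac{80245}{15 + \frac{1}{4} \cdot 1849 - \frac{817}{4}}\right) - 12287 = \left(139616 + \frac{80245}{15 + \frac{1849}{4} - \frac{817}{4}}\right) - 12287 = \left(139616 + \frac{80245}{273}\right) - 12287 = \frac{38195413}{273} - 12287 = \frac{34841062}{273}$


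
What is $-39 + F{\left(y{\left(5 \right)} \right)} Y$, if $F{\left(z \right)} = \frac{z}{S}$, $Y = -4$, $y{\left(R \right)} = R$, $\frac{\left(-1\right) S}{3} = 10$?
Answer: $- \frac{115}{3} \approx -38.333$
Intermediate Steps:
$S = -30$ ($S = \left(-3\right) 10 = -30$)
$F{\left(z \right)} = - \frac{z}{30}$ ($F{\left(z \right)} = \frac{z}{-30} = z \left(- \frac{1}{30}\right) = - \frac{z}{30}$)
$-39 + F{\left(y{\left(5 \right)} \right)} Y = -39 + \left(- \frac{1}{30}\right) 5 \left(-4\right) = -39 - - \frac{2}{3} = -39 + \frac{2}{3} = - \frac{115}{3}$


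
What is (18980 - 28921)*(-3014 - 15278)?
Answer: 181840772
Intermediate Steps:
(18980 - 28921)*(-3014 - 15278) = -9941*(-18292) = 181840772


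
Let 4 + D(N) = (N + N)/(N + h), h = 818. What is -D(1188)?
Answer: 2824/1003 ≈ 2.8156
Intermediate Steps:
D(N) = -4 + 2*N/(818 + N) (D(N) = -4 + (N + N)/(N + 818) = -4 + (2*N)/(818 + N) = -4 + 2*N/(818 + N))
-D(1188) = -2*(-1636 - 1*1188)/(818 + 1188) = -2*(-1636 - 1188)/2006 = -2*(-2824)/2006 = -1*(-2824/1003) = 2824/1003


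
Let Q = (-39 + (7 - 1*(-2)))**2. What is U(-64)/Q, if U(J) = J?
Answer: -16/225 ≈ -0.071111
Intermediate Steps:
Q = 900 (Q = (-39 + (7 + 2))**2 = (-39 + 9)**2 = (-30)**2 = 900)
U(-64)/Q = -64/900 = -64*1/900 = -16/225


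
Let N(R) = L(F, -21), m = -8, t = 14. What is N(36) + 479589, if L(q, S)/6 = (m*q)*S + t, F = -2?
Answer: 477657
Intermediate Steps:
L(q, S) = 84 - 48*S*q (L(q, S) = 6*((-8*q)*S + 14) = 6*(-8*S*q + 14) = 6*(14 - 8*S*q) = 84 - 48*S*q)
N(R) = -1932 (N(R) = 84 - 48*(-21)*(-2) = 84 - 2016 = -1932)
N(36) + 479589 = -1932 + 479589 = 477657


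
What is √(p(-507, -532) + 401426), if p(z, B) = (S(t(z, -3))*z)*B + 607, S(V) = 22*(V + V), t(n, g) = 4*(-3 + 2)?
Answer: I*√47069391 ≈ 6860.7*I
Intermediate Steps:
t(n, g) = -4 (t(n, g) = 4*(-1) = -4)
S(V) = 44*V (S(V) = 22*(2*V) = 44*V)
p(z, B) = 607 - 176*B*z (p(z, B) = ((44*(-4))*z)*B + 607 = (-176*z)*B + 607 = -176*B*z + 607 = 607 - 176*B*z)
√(p(-507, -532) + 401426) = √((607 - 176*(-532)*(-507)) + 401426) = √((607 - 47471424) + 401426) = √(-47470817 + 401426) = √(-47069391) = I*√47069391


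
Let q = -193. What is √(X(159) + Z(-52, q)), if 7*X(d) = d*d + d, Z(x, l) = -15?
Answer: 3*√19705/7 ≈ 60.161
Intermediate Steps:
X(d) = d/7 + d²/7 (X(d) = (d*d + d)/7 = (d² + d)/7 = (d + d²)/7 = d/7 + d²/7)
√(X(159) + Z(-52, q)) = √((⅐)*159*(1 + 159) - 15) = √((⅐)*159*160 - 15) = √(25440/7 - 15) = √(25335/7) = 3*√19705/7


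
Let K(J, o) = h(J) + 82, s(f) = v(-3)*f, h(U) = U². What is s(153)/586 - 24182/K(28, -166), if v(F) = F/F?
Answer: -7019077/253738 ≈ -27.663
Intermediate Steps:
v(F) = 1
s(f) = f (s(f) = 1*f = f)
K(J, o) = 82 + J² (K(J, o) = J² + 82 = 82 + J²)
s(153)/586 - 24182/K(28, -166) = 153/586 - 24182/(82 + 28²) = 153*(1/586) - 24182/(82 + 784) = 153/586 - 24182/866 = 153/586 - 24182*1/866 = 153/586 - 12091/433 = -7019077/253738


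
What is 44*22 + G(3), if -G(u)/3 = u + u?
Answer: 950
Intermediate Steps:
G(u) = -6*u (G(u) = -3*(u + u) = -6*u)
44*22 + G(3) = 44*22 - 6*3 = 968 - 18 = 950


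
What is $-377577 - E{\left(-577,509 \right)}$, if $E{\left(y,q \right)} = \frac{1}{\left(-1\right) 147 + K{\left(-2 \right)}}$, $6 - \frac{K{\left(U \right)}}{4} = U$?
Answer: $- \frac{43421354}{115} \approx -3.7758 \cdot 10^{5}$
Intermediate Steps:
$K{\left(U \right)} = 24 - 4 U$
$E{\left(y,q \right)} = - \frac{1}{115}$ ($E{\left(y,q \right)} = \frac{1}{\left(-1\right) 147 + \left(24 - -8\right)} = \frac{1}{-147 + \left(24 + 8\right)} = \frac{1}{-147 + 32} = \frac{1}{-115} = - \frac{1}{115}$)
$-377577 - E{\left(-577,509 \right)} = -377577 - - \frac{1}{115} = -377577 + \frac{1}{115} = - \frac{43421354}{115}$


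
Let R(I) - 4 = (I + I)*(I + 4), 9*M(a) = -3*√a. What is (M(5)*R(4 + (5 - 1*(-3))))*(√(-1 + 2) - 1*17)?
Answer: 6208*√5/3 ≈ 4627.2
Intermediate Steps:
M(a) = -√a/3 (M(a) = (-3*√a)/9 = -√a/3)
R(I) = 4 + 2*I*(4 + I) (R(I) = 4 + (I + I)*(I + 4) = 4 + (2*I)*(4 + I) = 4 + 2*I*(4 + I))
(M(5)*R(4 + (5 - 1*(-3))))*(√(-1 + 2) - 1*17) = ((-√5/3)*(4 + 2*(4 + (5 - 1*(-3)))² + 8*(4 + (5 - 1*(-3)))))*(√(-1 + 2) - 1*17) = ((-√5/3)*(4 + 2*(4 + (5 + 3))² + 8*(4 + (5 + 3))))*(√1 - 17) = ((-√5/3)*(4 + 2*(4 + 8)² + 8*(4 + 8)))*(1 - 17) = ((-√5/3)*(4 + 2*12² + 8*12))*(-16) = ((-√5/3)*(4 + 2*144 + 96))*(-16) = ((-√5/3)*(4 + 288 + 96))*(-16) = (-√5/3*388)*(-16) = -388*√5/3*(-16) = 6208*√5/3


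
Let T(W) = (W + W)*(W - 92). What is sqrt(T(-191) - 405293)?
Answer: I*sqrt(297187) ≈ 545.15*I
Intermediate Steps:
T(W) = 2*W*(-92 + W) (T(W) = (2*W)*(-92 + W) = 2*W*(-92 + W))
sqrt(T(-191) - 405293) = sqrt(2*(-191)*(-92 - 191) - 405293) = sqrt(2*(-191)*(-283) - 405293) = sqrt(108106 - 405293) = sqrt(-297187) = I*sqrt(297187)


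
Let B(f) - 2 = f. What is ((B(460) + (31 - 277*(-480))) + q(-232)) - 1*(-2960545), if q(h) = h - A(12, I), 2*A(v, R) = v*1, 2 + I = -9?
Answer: 3093760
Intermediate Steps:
I = -11 (I = -2 - 9 = -11)
B(f) = 2 + f
A(v, R) = v/2 (A(v, R) = (v*1)/2 = v/2)
q(h) = -6 + h (q(h) = h - 12/2 = h - 1*6 = h - 6 = -6 + h)
((B(460) + (31 - 277*(-480))) + q(-232)) - 1*(-2960545) = (((2 + 460) + (31 - 277*(-480))) + (-6 - 232)) - 1*(-2960545) = ((462 + (31 + 132960)) - 238) + 2960545 = ((462 + 132991) - 238) + 2960545 = (133453 - 238) + 2960545 = 133215 + 2960545 = 3093760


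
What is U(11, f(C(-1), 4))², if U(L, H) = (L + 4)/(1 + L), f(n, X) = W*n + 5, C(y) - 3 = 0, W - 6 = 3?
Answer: 25/16 ≈ 1.5625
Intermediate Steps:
W = 9 (W = 6 + 3 = 9)
C(y) = 3 (C(y) = 3 + 0 = 3)
f(n, X) = 5 + 9*n (f(n, X) = 9*n + 5 = 5 + 9*n)
U(L, H) = (4 + L)/(1 + L)
U(11, f(C(-1), 4))² = ((4 + 11)/(1 + 11))² = (15/12)² = ((1/12)*15)² = (5/4)² = 25/16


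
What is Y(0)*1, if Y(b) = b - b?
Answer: 0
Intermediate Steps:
Y(b) = 0
Y(0)*1 = 0*1 = 0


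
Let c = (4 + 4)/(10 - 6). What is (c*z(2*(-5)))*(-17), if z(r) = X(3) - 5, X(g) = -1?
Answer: 204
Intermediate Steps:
c = 2 (c = 8/4 = 8*(¼) = 2)
z(r) = -6 (z(r) = -1 - 5 = -6)
(c*z(2*(-5)))*(-17) = (2*(-6))*(-17) = -12*(-17) = 204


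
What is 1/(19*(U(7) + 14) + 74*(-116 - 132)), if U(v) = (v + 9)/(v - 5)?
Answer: -1/17934 ≈ -5.5760e-5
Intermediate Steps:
U(v) = (9 + v)/(-5 + v)
1/(19*(U(7) + 14) + 74*(-116 - 132)) = 1/(19*((9 + 7)/(-5 + 7) + 14) + 74*(-116 - 132)) = 1/(19*(16/2 + 14) + 74*(-248)) = 1/(19*((½)*16 + 14) - 18352) = 1/(19*(8 + 14) - 18352) = 1/(19*22 - 18352) = 1/(418 - 18352) = 1/(-17934) = -1/17934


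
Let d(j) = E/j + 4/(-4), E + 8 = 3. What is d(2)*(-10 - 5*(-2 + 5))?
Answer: 175/2 ≈ 87.500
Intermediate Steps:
E = -5 (E = -8 + 3 = -5)
d(j) = -1 - 5/j (d(j) = -5/j + 4/(-4) = -5/j + 4*(-¼) = -5/j - 1 = -1 - 5/j)
d(2)*(-10 - 5*(-2 + 5)) = ((-5 - 1*2)/2)*(-10 - 5*(-2 + 5)) = ((-5 - 2)/2)*(-10 - 5*3) = ((½)*(-7))*(-10 - 15) = -7/2*(-25) = 175/2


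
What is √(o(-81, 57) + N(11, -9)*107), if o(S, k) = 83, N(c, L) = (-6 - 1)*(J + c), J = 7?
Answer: I*√13399 ≈ 115.75*I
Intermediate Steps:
N(c, L) = -49 - 7*c (N(c, L) = (-6 - 1)*(7 + c) = -7*(7 + c) = -49 - 7*c)
√(o(-81, 57) + N(11, -9)*107) = √(83 + (-49 - 7*11)*107) = √(83 + (-49 - 77)*107) = √(83 - 126*107) = √(83 - 13482) = √(-13399) = I*√13399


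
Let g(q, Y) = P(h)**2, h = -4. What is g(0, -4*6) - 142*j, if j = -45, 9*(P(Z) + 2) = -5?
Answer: 518119/81 ≈ 6396.5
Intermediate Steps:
P(Z) = -23/9 (P(Z) = -2 + (1/9)*(-5) = -2 - 5/9 = -23/9)
g(q, Y) = 529/81 (g(q, Y) = (-23/9)**2 = 529/81)
g(0, -4*6) - 142*j = 529/81 - 142*(-45) = 529/81 + 6390 = 518119/81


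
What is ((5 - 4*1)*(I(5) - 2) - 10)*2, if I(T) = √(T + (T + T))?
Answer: -24 + 2*√15 ≈ -16.254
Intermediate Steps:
I(T) = √3*√T (I(T) = √(T + 2*T) = √(3*T) = √3*√T)
((5 - 4*1)*(I(5) - 2) - 10)*2 = ((5 - 4*1)*(√3*√5 - 2) - 10)*2 = ((5 - 4)*(√15 - 2) - 10)*2 = (1*(-2 + √15) - 10)*2 = ((-2 + √15) - 10)*2 = (-12 + √15)*2 = -24 + 2*√15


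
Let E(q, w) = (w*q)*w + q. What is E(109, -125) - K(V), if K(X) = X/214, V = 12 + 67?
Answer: 364491997/214 ≈ 1.7032e+6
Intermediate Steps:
E(q, w) = q + q*w**2 (E(q, w) = (q*w)*w + q = q*w**2 + q = q + q*w**2)
V = 79
K(X) = X/214 (K(X) = X*(1/214) = X/214)
E(109, -125) - K(V) = 109*(1 + (-125)**2) - 79/214 = 109*(1 + 15625) - 1*79/214 = 109*15626 - 79/214 = 1703234 - 79/214 = 364491997/214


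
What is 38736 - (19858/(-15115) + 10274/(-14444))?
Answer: 4228663350311/109160530 ≈ 38738.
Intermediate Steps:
38736 - (19858/(-15115) + 10274/(-14444)) = 38736 - (19858*(-1/15115) + 10274*(-1/14444)) = 38736 - (-19858/15115 - 5137/7222) = 38736 - 1*(-221060231/109160530) = 38736 + 221060231/109160530 = 4228663350311/109160530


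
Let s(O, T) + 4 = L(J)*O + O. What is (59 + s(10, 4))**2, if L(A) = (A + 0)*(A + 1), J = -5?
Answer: 70225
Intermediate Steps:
L(A) = A*(1 + A)
s(O, T) = -4 + 21*O (s(O, T) = -4 + ((-5*(1 - 5))*O + O) = -4 + ((-5*(-4))*O + O) = -4 + (20*O + O) = -4 + 21*O)
(59 + s(10, 4))**2 = (59 + (-4 + 21*10))**2 = (59 + (-4 + 210))**2 = (59 + 206)**2 = 265**2 = 70225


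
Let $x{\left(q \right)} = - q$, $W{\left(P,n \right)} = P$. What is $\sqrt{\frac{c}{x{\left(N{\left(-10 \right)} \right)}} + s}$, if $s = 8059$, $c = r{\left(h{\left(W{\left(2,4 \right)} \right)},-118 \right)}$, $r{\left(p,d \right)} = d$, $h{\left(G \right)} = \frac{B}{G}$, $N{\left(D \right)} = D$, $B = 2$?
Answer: $\frac{2 \sqrt{50295}}{5} \approx 89.706$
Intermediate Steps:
$h{\left(G \right)} = \frac{2}{G}$
$c = -118$
$\sqrt{\frac{c}{x{\left(N{\left(-10 \right)} \right)}} + s} = \sqrt{- \frac{118}{\left(-1\right) \left(-10\right)} + 8059} = \sqrt{- \frac{118}{10} + 8059} = \sqrt{\left(-118\right) \frac{1}{10} + 8059} = \sqrt{- \frac{59}{5} + 8059} = \sqrt{\frac{40236}{5}} = \frac{2 \sqrt{50295}}{5}$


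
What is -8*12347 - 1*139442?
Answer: -238218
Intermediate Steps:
-8*12347 - 1*139442 = -98776 - 139442 = -238218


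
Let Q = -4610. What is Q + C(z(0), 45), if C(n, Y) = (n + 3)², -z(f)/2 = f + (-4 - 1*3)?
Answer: -4321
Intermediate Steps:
z(f) = 14 - 2*f (z(f) = -2*(f + (-4 - 1*3)) = -2*(f + (-4 - 3)) = -2*(f - 7) = -2*(-7 + f) = 14 - 2*f)
C(n, Y) = (3 + n)²
Q + C(z(0), 45) = -4610 + (3 + (14 - 2*0))² = -4610 + (3 + (14 + 0))² = -4610 + (3 + 14)² = -4610 + 17² = -4610 + 289 = -4321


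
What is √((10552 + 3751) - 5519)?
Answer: 12*√61 ≈ 93.723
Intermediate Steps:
√((10552 + 3751) - 5519) = √(14303 - 5519) = √8784 = 12*√61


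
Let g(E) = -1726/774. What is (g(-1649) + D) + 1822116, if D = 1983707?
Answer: 1472852638/387 ≈ 3.8058e+6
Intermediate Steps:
g(E) = -863/387 (g(E) = -1726*1/774 = -863/387)
(g(-1649) + D) + 1822116 = (-863/387 + 1983707) + 1822116 = 767693746/387 + 1822116 = 1472852638/387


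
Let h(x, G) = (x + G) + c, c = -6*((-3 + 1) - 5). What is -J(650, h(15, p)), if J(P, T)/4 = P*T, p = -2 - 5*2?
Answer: -117000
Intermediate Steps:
p = -12 (p = -2 - 10 = -12)
c = 42 (c = -6*(-2 - 5) = -6*(-7) = 42)
h(x, G) = 42 + G + x (h(x, G) = (x + G) + 42 = (G + x) + 42 = 42 + G + x)
J(P, T) = 4*P*T (J(P, T) = 4*(P*T) = 4*P*T)
-J(650, h(15, p)) = -4*650*(42 - 12 + 15) = -4*650*45 = -1*117000 = -117000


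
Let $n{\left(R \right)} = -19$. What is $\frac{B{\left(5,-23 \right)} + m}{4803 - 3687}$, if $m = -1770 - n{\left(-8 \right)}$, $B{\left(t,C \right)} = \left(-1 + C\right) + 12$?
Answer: $- \frac{1763}{1116} \approx -1.5797$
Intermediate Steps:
$B{\left(t,C \right)} = 11 + C$
$m = -1751$ ($m = -1770 - -19 = -1770 + 19 = -1751$)
$\frac{B{\left(5,-23 \right)} + m}{4803 - 3687} = \frac{\left(11 - 23\right) - 1751}{4803 - 3687} = \frac{-12 - 1751}{1116} = \left(-1763\right) \frac{1}{1116} = - \frac{1763}{1116}$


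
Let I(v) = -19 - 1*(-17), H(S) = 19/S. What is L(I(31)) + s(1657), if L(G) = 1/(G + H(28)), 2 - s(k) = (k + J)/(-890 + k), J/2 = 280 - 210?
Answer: -31207/28379 ≈ -1.0997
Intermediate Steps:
I(v) = -2 (I(v) = -19 + 17 = -2)
J = 140 (J = 2*(280 - 210) = 2*70 = 140)
s(k) = 2 - (140 + k)/(-890 + k) (s(k) = 2 - (k + 140)/(-890 + k) = 2 - (140 + k)/(-890 + k))
L(G) = 1/(19/28 + G) (L(G) = 1/(G + 19/28) = 1/(19/28 + G))
L(I(31)) + s(1657) = 28/(19 + 28*(-2)) + (-1920 + 1657)/(-890 + 1657) = 28/(19 - 56) - 263/767 = 28/(-37) + (1/767)*(-263) = 28*(-1/37) - 263/767 = -28/37 - 263/767 = -31207/28379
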